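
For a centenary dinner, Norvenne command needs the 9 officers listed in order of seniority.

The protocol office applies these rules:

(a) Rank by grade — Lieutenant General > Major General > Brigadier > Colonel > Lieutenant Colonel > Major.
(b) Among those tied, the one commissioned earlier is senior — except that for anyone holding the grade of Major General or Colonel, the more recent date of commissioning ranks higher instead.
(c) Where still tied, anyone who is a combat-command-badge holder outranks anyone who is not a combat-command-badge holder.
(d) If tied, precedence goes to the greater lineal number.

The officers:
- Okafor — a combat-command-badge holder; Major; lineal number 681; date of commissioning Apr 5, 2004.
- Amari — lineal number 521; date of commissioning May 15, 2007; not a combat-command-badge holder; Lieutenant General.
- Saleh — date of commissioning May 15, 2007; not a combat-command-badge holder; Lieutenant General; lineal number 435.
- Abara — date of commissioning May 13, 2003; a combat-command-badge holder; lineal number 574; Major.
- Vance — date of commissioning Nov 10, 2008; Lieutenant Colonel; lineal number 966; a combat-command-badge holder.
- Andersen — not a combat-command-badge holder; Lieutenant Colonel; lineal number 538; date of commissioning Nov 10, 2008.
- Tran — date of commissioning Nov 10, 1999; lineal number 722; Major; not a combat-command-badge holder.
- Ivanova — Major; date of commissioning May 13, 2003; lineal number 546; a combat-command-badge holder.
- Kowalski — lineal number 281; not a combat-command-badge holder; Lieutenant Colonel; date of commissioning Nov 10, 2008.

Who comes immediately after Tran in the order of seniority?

Abara

By grade: Amari and Saleh (Lieutenant General); then Vance, Andersen and Kowalski (Lieutenant Colonel); then Tran, Abara, Ivanova and Okafor (Major).
Amari and Saleh both have date of commissioning May 15, 2007, so the next rule applies.
Amari and Saleh are each not a combat-command-badge holder, so the next rule applies.
Among Amari and Saleh, by lineal number (higher first): Amari (521) before Saleh (435).
Vance, Andersen and Kowalski all have date of commissioning Nov 10, 2008, so the next rule applies.
Among Vance, Andersen and Kowalski, a combat-command-badge holder before not a combat-command-badge holder: Vance (a combat-command-badge holder) before Andersen and Kowalski (not a combat-command-badge holder).
Among Andersen and Kowalski, by lineal number (higher first): Andersen (538) before Kowalski (281).
Among Tran, Abara, Ivanova and Okafor, by date of commissioning (earlier first): Tran (Nov 10, 1999) before Abara and Ivanova (May 13, 2003) before Okafor (Apr 5, 2004).
Abara and Ivanova are each a combat-command-badge holder, so the next rule applies.
Among Abara and Ivanova, by lineal number (higher first): Abara (574) before Ivanova (546).
Order: Amari, Saleh, Vance, Andersen, Kowalski, Tran, Abara, Ivanova, Okafor.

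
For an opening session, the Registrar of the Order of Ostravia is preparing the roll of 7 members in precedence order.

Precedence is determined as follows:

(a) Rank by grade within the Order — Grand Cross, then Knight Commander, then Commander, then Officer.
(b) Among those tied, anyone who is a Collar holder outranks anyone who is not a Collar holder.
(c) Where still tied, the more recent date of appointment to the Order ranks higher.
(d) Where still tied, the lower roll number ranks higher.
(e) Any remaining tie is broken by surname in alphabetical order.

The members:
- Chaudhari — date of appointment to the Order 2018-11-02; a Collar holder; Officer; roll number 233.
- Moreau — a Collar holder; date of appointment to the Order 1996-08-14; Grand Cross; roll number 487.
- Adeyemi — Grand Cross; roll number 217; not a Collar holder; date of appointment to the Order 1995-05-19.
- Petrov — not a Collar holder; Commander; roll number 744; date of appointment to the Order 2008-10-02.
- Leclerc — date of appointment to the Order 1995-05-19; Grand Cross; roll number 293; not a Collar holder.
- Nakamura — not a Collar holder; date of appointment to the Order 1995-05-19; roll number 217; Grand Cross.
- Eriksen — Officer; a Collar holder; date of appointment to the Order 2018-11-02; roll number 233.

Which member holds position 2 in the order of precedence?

By grade within the Order: Moreau, Adeyemi, Nakamura and Leclerc (Grand Cross); then Petrov (Commander); then Chaudhari and Eriksen (Officer).
Among Moreau, Adeyemi, Nakamura and Leclerc, a Collar holder before not a Collar holder: Moreau (a Collar holder) before Adeyemi, Nakamura and Leclerc (not a Collar holder).
Adeyemi, Nakamura and Leclerc all have date of appointment to the Order 1995-05-19, so the next rule applies.
Among Adeyemi, Nakamura and Leclerc, by roll number (lower first): Adeyemi and Nakamura (217) before Leclerc (293).
Among Adeyemi and Nakamura, alphabetically by surname: Adeyemi before Nakamura.
Chaudhari and Eriksen are each a Collar holder, so the next rule applies.
Chaudhari and Eriksen both have date of appointment to the Order 2018-11-02, so the next rule applies.
Chaudhari and Eriksen both have roll number 233, so the next rule applies.
Among Chaudhari and Eriksen, alphabetically by surname: Chaudhari before Eriksen.
Order: Moreau, Adeyemi, Nakamura, Leclerc, Petrov, Chaudhari, Eriksen.

Adeyemi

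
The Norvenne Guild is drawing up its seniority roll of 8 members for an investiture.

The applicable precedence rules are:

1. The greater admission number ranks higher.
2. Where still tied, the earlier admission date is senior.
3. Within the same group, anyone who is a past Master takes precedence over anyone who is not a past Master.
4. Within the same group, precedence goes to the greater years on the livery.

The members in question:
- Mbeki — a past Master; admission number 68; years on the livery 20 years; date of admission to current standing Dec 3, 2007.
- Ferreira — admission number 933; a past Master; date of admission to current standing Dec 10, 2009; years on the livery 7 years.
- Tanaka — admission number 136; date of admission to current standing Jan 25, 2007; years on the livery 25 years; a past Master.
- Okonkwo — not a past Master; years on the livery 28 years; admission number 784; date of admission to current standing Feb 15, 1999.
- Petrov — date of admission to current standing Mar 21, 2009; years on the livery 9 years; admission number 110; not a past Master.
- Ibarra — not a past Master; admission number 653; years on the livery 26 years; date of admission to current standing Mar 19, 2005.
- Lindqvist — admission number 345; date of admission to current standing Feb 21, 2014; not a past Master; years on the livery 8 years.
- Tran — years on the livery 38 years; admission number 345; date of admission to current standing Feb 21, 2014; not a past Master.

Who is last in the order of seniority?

By admission number (higher first): Ferreira (933); then Okonkwo (784); then Ibarra (653); then Tran and Lindqvist (both 345); then Tanaka (136); then Petrov (110); then Mbeki (68).
Tran and Lindqvist both have date of admission to current standing Feb 21, 2014, so the next rule applies.
Tran and Lindqvist are each not a past Master, so the next rule applies.
Among Tran and Lindqvist, by years on the livery (higher first): Tran (38 years) before Lindqvist (8 years).
Order: Ferreira, Okonkwo, Ibarra, Tran, Lindqvist, Tanaka, Petrov, Mbeki.

Mbeki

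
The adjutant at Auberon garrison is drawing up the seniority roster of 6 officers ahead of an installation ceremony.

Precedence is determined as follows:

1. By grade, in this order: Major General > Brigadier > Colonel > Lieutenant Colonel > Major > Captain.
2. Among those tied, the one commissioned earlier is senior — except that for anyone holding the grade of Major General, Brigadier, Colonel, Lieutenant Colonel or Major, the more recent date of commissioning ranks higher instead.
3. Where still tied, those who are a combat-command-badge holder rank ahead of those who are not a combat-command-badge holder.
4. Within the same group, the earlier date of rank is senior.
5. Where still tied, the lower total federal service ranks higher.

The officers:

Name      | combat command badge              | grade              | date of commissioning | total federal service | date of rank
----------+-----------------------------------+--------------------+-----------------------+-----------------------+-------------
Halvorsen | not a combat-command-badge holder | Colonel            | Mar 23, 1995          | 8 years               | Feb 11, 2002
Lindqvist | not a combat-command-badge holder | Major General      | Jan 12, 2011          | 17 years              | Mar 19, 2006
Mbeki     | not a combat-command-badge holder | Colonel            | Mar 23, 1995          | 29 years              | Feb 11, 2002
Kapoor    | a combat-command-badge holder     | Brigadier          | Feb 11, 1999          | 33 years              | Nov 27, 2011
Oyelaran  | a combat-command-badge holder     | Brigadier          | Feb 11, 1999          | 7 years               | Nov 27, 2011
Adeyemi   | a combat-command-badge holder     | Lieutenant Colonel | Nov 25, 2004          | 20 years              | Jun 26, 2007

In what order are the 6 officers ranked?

By grade: Lindqvist (Major General); then Oyelaran and Kapoor (Brigadier); then Halvorsen and Mbeki (Colonel); then Adeyemi (Lieutenant Colonel).
Oyelaran and Kapoor both have date of commissioning Feb 11, 1999, so the next rule applies.
Oyelaran and Kapoor are each a combat-command-badge holder, so the next rule applies.
Oyelaran and Kapoor both have date of rank Nov 27, 2011, so the next rule applies.
Among Oyelaran and Kapoor, by total federal service (lower first): Oyelaran (7 years) before Kapoor (33 years).
Halvorsen and Mbeki both have date of commissioning Mar 23, 1995, so the next rule applies.
Halvorsen and Mbeki are each not a combat-command-badge holder, so the next rule applies.
Halvorsen and Mbeki both have date of rank Feb 11, 2002, so the next rule applies.
Among Halvorsen and Mbeki, by total federal service (lower first): Halvorsen (8 years) before Mbeki (29 years).
Full order: Lindqvist, Oyelaran, Kapoor, Halvorsen, Mbeki, Adeyemi.

Lindqvist, Oyelaran, Kapoor, Halvorsen, Mbeki, Adeyemi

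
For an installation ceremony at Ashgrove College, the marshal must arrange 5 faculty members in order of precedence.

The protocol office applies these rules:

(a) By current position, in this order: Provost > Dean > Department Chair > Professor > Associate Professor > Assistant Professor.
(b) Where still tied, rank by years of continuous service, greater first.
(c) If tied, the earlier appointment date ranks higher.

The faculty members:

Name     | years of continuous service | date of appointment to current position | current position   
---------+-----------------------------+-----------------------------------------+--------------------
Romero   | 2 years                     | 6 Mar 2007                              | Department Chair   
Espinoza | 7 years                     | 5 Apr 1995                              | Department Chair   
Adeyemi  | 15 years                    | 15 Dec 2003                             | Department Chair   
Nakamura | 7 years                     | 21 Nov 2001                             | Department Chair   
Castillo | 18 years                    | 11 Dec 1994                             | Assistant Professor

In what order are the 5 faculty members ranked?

By current position: Adeyemi, Espinoza, Nakamura and Romero (Department Chair); then Castillo (Assistant Professor).
Among Adeyemi, Espinoza, Nakamura and Romero, by years of continuous service (higher first): Adeyemi (15 years) before Espinoza and Nakamura (7 years) before Romero (2 years).
Among Espinoza and Nakamura, by date of appointment to current position (earlier first): Espinoza (5 Apr 1995) before Nakamura (21 Nov 2001).
Full order: Adeyemi, Espinoza, Nakamura, Romero, Castillo.

Adeyemi, Espinoza, Nakamura, Romero, Castillo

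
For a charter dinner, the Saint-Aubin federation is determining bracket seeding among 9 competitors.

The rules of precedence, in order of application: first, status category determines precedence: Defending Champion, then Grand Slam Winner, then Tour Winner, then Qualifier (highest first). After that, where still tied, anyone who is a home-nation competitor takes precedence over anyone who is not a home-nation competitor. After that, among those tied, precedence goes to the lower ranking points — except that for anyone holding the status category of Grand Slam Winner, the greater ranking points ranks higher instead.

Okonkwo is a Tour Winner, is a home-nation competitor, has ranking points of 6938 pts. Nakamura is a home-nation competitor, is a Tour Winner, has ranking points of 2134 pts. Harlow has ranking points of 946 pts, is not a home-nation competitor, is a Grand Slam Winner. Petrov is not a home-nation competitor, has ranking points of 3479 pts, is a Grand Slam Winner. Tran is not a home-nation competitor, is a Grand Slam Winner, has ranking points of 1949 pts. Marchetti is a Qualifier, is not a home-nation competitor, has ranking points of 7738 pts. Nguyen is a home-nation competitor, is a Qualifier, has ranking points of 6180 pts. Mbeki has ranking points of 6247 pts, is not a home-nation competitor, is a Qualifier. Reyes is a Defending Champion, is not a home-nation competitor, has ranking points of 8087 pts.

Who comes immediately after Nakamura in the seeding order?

By status category: Reyes (Defending Champion); then Petrov, Tran and Harlow (Grand Slam Winner); then Nakamura and Okonkwo (Tour Winner); then Nguyen, Mbeki and Marchetti (Qualifier).
Petrov, Tran and Harlow are each not a home-nation competitor, so the next rule applies.
Among Petrov, Tran and Harlow, by ranking points (higher first) (reversed rule for this group): Petrov (3479 pts) before Tran (1949 pts) before Harlow (946 pts).
Nakamura and Okonkwo are each a home-nation competitor, so the next rule applies.
Among Nakamura and Okonkwo, by ranking points (lower first): Nakamura (2134 pts) before Okonkwo (6938 pts).
Among Nguyen, Mbeki and Marchetti, a home-nation competitor before not a home-nation competitor: Nguyen (a home-nation competitor) before Mbeki and Marchetti (not a home-nation competitor).
Among Mbeki and Marchetti, by ranking points (lower first): Mbeki (6247 pts) before Marchetti (7738 pts).
Order: Reyes, Petrov, Tran, Harlow, Nakamura, Okonkwo, Nguyen, Mbeki, Marchetti.

Okonkwo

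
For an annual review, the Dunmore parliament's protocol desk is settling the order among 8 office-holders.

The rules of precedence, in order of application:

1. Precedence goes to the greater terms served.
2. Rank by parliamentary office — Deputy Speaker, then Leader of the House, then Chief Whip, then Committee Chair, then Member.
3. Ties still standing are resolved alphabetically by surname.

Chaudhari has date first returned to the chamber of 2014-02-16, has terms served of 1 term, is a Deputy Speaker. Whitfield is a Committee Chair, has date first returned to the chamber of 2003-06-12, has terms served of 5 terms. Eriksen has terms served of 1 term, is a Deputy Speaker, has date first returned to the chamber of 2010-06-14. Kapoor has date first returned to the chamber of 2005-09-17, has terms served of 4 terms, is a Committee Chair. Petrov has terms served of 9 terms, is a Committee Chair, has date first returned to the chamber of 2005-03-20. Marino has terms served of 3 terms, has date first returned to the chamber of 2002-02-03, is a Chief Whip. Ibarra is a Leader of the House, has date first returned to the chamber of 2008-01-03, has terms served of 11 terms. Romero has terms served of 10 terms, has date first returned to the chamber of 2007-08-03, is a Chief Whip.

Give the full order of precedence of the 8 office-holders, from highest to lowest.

Ibarra, Romero, Petrov, Whitfield, Kapoor, Marino, Chaudhari, Eriksen

By terms served (higher first): Ibarra (11 terms); then Romero (10 terms); then Petrov (9 terms); then Whitfield (5 terms); then Kapoor (4 terms); then Marino (3 terms); then Chaudhari and Eriksen (both 1 term).
Chaudhari and Eriksen are each Deputy Speaker, so the next rule applies.
Among Chaudhari and Eriksen, alphabetically by surname: Chaudhari before Eriksen.
Full order: Ibarra, Romero, Petrov, Whitfield, Kapoor, Marino, Chaudhari, Eriksen.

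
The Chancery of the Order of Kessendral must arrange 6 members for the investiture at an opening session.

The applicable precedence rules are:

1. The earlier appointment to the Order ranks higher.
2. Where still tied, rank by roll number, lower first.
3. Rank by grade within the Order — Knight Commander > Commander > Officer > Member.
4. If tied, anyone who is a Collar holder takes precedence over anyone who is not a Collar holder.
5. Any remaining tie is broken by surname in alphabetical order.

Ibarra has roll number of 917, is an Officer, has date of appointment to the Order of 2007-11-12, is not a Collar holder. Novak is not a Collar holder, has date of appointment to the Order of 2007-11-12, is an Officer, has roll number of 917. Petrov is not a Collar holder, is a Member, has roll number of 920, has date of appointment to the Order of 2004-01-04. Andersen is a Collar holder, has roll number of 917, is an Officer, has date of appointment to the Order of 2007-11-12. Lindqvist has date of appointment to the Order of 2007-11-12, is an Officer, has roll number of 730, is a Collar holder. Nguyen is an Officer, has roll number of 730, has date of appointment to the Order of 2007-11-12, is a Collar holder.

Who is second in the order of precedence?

By date of appointment to the Order (earlier first): Petrov (2004-01-04); then Lindqvist, Nguyen, Andersen, Ibarra and Novak (each 2007-11-12).
Among Lindqvist, Nguyen, Andersen, Ibarra and Novak, by roll number (lower first): Lindqvist and Nguyen (730) before Andersen, Ibarra and Novak (917).
Lindqvist and Nguyen are each Officer, so the next rule applies.
Lindqvist and Nguyen are each a Collar holder, so the next rule applies.
Among Lindqvist and Nguyen, alphabetically by surname: Lindqvist before Nguyen.
Andersen, Ibarra and Novak are each Officer, so the next rule applies.
Among Andersen, Ibarra and Novak, a Collar holder before not a Collar holder: Andersen (a Collar holder) before Ibarra and Novak (not a Collar holder).
Among Ibarra and Novak, alphabetically by surname: Ibarra before Novak.
Order: Petrov, Lindqvist, Nguyen, Andersen, Ibarra, Novak.

Lindqvist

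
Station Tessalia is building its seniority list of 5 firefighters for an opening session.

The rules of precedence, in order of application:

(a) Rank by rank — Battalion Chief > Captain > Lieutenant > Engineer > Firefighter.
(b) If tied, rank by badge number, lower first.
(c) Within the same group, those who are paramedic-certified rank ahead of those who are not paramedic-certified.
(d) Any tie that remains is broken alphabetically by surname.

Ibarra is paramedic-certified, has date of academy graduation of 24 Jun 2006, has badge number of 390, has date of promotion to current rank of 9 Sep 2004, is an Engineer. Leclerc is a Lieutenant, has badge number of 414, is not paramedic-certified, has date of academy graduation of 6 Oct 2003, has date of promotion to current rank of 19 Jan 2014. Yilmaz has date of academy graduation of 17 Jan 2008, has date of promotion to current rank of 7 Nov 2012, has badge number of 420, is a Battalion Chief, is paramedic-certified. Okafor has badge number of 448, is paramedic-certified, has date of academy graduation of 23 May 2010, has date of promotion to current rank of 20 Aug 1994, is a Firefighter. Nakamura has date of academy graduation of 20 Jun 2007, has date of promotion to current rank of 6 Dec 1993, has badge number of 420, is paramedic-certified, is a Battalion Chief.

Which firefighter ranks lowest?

By rank: Nakamura and Yilmaz (Battalion Chief); then Leclerc (Lieutenant); then Ibarra (Engineer); then Okafor (Firefighter).
Nakamura and Yilmaz both have badge number 420, so the next rule applies.
Nakamura and Yilmaz are each paramedic-certified, so the next rule applies.
Among Nakamura and Yilmaz, alphabetically by surname: Nakamura before Yilmaz.
Order: Nakamura, Yilmaz, Leclerc, Ibarra, Okafor.

Okafor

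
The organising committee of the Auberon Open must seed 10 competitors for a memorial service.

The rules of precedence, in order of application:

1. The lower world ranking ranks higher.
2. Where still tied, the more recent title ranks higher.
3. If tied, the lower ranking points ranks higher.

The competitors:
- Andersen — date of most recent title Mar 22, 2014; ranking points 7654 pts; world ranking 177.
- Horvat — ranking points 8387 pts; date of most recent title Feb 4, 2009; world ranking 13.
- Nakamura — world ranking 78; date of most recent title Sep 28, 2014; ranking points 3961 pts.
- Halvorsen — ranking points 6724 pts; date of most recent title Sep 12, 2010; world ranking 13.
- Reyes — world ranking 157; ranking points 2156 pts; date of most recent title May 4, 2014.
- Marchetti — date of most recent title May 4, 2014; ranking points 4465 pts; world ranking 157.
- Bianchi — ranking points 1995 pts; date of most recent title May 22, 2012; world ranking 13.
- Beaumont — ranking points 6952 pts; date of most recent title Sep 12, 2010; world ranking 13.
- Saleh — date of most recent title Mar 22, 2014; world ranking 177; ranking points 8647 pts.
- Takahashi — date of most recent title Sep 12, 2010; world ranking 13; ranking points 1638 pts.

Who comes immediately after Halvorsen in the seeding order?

By world ranking (lower first): Bianchi, Takahashi, Halvorsen, Beaumont and Horvat (each 13); then Nakamura (78); then Reyes and Marchetti (both 157); then Andersen and Saleh (both 177).
Among Bianchi, Takahashi, Halvorsen, Beaumont and Horvat, by date of most recent title (later first): Bianchi (May 22, 2012) before Takahashi, Halvorsen and Beaumont (Sep 12, 2010) before Horvat (Feb 4, 2009).
Among Takahashi, Halvorsen and Beaumont, by ranking points (lower first): Takahashi (1638 pts) before Halvorsen (6724 pts) before Beaumont (6952 pts).
Reyes and Marchetti both have date of most recent title May 4, 2014, so the next rule applies.
Among Reyes and Marchetti, by ranking points (lower first): Reyes (2156 pts) before Marchetti (4465 pts).
Andersen and Saleh both have date of most recent title Mar 22, 2014, so the next rule applies.
Among Andersen and Saleh, by ranking points (lower first): Andersen (7654 pts) before Saleh (8647 pts).
Order: Bianchi, Takahashi, Halvorsen, Beaumont, Horvat, Nakamura, Reyes, Marchetti, Andersen, Saleh.

Beaumont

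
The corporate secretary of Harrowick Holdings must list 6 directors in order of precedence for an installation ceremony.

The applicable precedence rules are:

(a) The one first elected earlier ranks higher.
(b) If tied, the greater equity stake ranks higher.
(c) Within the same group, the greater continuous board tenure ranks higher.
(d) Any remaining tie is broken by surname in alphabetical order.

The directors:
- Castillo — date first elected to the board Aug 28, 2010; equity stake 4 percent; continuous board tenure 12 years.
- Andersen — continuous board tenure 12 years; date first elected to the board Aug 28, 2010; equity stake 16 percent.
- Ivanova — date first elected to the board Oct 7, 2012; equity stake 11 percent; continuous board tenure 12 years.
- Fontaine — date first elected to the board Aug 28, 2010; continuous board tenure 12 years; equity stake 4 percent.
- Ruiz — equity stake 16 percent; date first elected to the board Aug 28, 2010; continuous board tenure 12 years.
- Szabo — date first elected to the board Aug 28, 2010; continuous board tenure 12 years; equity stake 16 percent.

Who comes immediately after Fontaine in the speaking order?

Ivanova

By date first elected to the board (earlier first): Andersen, Ruiz, Szabo, Castillo and Fontaine (each Aug 28, 2010); then Ivanova (Oct 7, 2012).
Among Andersen, Ruiz, Szabo, Castillo and Fontaine, by equity stake (higher first): Andersen, Ruiz and Szabo (16 percent) before Castillo and Fontaine (4 percent).
Andersen, Ruiz and Szabo all have continuous board tenure 12 years, so the next rule applies.
Among Andersen, Ruiz and Szabo, alphabetically by surname: Andersen before Ruiz before Szabo.
Castillo and Fontaine both have continuous board tenure 12 years, so the next rule applies.
Among Castillo and Fontaine, alphabetically by surname: Castillo before Fontaine.
Order: Andersen, Ruiz, Szabo, Castillo, Fontaine, Ivanova.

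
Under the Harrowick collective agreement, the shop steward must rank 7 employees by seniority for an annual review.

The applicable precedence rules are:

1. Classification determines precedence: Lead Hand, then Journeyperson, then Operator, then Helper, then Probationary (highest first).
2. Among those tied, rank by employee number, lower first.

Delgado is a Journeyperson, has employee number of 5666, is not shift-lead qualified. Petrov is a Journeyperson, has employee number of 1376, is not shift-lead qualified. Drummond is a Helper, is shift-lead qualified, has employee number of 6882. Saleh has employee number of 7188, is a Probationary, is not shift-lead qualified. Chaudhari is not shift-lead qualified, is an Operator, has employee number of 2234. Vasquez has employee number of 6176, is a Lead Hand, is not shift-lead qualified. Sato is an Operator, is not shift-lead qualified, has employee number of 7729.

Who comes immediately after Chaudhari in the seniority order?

By classification: Vasquez (Lead Hand); then Petrov and Delgado (Journeyperson); then Chaudhari and Sato (Operator); then Drummond (Helper); then Saleh (Probationary).
Among Petrov and Delgado, by employee number (lower first): Petrov (1376) before Delgado (5666).
Among Chaudhari and Sato, by employee number (lower first): Chaudhari (2234) before Sato (7729).
Order: Vasquez, Petrov, Delgado, Chaudhari, Sato, Drummond, Saleh.

Sato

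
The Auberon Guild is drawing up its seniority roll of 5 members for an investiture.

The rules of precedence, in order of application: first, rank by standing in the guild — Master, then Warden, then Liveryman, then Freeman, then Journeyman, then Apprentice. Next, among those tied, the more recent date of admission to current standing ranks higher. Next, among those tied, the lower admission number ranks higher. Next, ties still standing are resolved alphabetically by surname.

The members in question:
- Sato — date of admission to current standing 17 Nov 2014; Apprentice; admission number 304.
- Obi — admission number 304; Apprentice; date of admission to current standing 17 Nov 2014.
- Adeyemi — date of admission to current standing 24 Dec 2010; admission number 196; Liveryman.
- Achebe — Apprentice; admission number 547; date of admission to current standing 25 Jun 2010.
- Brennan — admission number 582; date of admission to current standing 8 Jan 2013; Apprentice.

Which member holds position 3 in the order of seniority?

Sato

By standing in the guild: Adeyemi (Liveryman); then Obi, Sato, Brennan and Achebe (Apprentice).
Among Obi, Sato, Brennan and Achebe, by date of admission to current standing (later first): Obi and Sato (17 Nov 2014) before Brennan (8 Jan 2013) before Achebe (25 Jun 2010).
Obi and Sato both have admission number 304, so the next rule applies.
Among Obi and Sato, alphabetically by surname: Obi before Sato.
Order: Adeyemi, Obi, Sato, Brennan, Achebe.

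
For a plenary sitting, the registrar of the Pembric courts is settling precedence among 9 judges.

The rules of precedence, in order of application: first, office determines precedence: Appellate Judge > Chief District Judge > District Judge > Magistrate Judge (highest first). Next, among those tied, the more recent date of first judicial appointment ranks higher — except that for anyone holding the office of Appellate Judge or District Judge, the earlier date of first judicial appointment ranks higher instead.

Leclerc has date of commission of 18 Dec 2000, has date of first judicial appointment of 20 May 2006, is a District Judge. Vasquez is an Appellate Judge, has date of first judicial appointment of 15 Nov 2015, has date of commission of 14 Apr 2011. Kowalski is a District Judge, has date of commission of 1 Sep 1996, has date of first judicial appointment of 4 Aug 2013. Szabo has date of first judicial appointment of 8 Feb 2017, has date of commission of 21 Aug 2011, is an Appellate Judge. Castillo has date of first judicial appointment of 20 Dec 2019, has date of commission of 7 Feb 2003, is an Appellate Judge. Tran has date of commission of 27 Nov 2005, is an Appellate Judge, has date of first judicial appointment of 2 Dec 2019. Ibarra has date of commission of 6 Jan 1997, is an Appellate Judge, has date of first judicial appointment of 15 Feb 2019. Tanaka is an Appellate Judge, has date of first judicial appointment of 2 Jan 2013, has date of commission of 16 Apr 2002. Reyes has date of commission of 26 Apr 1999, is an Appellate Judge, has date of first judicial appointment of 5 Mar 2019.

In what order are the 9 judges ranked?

Tanaka, Vasquez, Szabo, Ibarra, Reyes, Tran, Castillo, Leclerc, Kowalski

By office: Tanaka, Vasquez, Szabo, Ibarra, Reyes, Tran and Castillo (Appellate Judge); then Leclerc and Kowalski (District Judge).
Among Tanaka, Vasquez, Szabo, Ibarra, Reyes, Tran and Castillo, by date of first judicial appointment (earlier first) (reversed rule for this group): Tanaka (2 Jan 2013) before Vasquez (15 Nov 2015) before Szabo (8 Feb 2017) before Ibarra (15 Feb 2019) before Reyes (5 Mar 2019) before Tran (2 Dec 2019) before Castillo (20 Dec 2019).
Among Leclerc and Kowalski, by date of first judicial appointment (earlier first) (reversed rule for this group): Leclerc (20 May 2006) before Kowalski (4 Aug 2013).
Full order: Tanaka, Vasquez, Szabo, Ibarra, Reyes, Tran, Castillo, Leclerc, Kowalski.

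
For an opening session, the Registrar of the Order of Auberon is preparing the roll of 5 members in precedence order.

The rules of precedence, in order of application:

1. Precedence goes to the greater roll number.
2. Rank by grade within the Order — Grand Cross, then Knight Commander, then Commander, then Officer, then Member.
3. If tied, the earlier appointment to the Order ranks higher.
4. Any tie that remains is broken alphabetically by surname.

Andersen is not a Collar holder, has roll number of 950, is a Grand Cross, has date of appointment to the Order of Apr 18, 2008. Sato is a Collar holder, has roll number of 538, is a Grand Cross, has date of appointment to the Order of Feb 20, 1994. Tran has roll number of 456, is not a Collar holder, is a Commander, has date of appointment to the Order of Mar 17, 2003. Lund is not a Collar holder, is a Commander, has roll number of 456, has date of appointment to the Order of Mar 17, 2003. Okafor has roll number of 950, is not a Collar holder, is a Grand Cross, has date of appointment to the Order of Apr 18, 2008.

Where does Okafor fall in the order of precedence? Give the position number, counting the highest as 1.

2

By roll number (higher first): Andersen and Okafor (both 950); then Sato (538); then Lund and Tran (both 456).
Andersen and Okafor are each Grand Cross, so the next rule applies.
Andersen and Okafor both have date of appointment to the Order Apr 18, 2008, so the next rule applies.
Among Andersen and Okafor, alphabetically by surname: Andersen before Okafor.
Lund and Tran are each Commander, so the next rule applies.
Lund and Tran both have date of appointment to the Order Mar 17, 2003, so the next rule applies.
Among Lund and Tran, alphabetically by surname: Lund before Tran.
Order: Andersen, Okafor, Sato, Lund, Tran. So position 2.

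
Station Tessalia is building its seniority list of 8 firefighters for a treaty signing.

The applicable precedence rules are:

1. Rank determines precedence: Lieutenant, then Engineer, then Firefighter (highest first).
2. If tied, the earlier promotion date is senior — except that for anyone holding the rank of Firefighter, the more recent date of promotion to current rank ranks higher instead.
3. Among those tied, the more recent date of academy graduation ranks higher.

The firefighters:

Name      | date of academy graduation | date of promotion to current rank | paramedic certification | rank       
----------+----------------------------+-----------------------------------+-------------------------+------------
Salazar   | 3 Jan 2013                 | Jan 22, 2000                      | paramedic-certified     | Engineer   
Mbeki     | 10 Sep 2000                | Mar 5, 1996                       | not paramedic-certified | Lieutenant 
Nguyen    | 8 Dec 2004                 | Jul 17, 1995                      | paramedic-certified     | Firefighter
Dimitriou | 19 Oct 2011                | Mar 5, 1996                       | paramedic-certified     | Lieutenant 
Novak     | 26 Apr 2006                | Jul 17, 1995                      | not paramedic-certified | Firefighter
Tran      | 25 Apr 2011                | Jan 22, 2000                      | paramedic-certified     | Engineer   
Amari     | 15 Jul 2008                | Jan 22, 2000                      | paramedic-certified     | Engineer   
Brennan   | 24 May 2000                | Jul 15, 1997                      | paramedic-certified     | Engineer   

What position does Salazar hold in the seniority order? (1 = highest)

By rank: Dimitriou and Mbeki (Lieutenant); then Brennan, Salazar, Tran and Amari (Engineer); then Novak and Nguyen (Firefighter).
Dimitriou and Mbeki both have date of promotion to current rank Mar 5, 1996, so the next rule applies.
Among Dimitriou and Mbeki, by date of academy graduation (later first): Dimitriou (19 Oct 2011) before Mbeki (10 Sep 2000).
Among Brennan, Salazar, Tran and Amari, by date of promotion to current rank (earlier first): Brennan (Jul 15, 1997) before Salazar, Tran and Amari (Jan 22, 2000).
Among Salazar, Tran and Amari, by date of academy graduation (later first): Salazar (3 Jan 2013) before Tran (25 Apr 2011) before Amari (15 Jul 2008).
Novak and Nguyen both have date of promotion to current rank Jul 17, 1995, so the next rule applies.
Among Novak and Nguyen, by date of academy graduation (later first): Novak (26 Apr 2006) before Nguyen (8 Dec 2004).
Order: Dimitriou, Mbeki, Brennan, Salazar, Tran, Amari, Novak, Nguyen. So position 4.

4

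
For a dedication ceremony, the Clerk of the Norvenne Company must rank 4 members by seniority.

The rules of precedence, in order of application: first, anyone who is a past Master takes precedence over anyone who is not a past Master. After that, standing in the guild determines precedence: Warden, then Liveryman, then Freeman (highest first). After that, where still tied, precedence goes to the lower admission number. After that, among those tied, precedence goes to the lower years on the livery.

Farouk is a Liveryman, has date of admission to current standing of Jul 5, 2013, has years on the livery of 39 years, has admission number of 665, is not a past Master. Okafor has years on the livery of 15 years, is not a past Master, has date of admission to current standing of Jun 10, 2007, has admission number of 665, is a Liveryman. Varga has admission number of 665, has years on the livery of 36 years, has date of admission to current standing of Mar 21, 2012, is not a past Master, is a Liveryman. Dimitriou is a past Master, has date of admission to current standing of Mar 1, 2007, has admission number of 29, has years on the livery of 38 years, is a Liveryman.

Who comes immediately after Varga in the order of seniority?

By the first rule: Dimitriou (a past Master); then Okafor, Varga and Farouk (each not a past Master).
Okafor, Varga and Farouk are each Liveryman, so the next rule applies.
Okafor, Varga and Farouk all have admission number 665, so the next rule applies.
Among Okafor, Varga and Farouk, by years on the livery (lower first): Okafor (15 years) before Varga (36 years) before Farouk (39 years).
Order: Dimitriou, Okafor, Varga, Farouk.

Farouk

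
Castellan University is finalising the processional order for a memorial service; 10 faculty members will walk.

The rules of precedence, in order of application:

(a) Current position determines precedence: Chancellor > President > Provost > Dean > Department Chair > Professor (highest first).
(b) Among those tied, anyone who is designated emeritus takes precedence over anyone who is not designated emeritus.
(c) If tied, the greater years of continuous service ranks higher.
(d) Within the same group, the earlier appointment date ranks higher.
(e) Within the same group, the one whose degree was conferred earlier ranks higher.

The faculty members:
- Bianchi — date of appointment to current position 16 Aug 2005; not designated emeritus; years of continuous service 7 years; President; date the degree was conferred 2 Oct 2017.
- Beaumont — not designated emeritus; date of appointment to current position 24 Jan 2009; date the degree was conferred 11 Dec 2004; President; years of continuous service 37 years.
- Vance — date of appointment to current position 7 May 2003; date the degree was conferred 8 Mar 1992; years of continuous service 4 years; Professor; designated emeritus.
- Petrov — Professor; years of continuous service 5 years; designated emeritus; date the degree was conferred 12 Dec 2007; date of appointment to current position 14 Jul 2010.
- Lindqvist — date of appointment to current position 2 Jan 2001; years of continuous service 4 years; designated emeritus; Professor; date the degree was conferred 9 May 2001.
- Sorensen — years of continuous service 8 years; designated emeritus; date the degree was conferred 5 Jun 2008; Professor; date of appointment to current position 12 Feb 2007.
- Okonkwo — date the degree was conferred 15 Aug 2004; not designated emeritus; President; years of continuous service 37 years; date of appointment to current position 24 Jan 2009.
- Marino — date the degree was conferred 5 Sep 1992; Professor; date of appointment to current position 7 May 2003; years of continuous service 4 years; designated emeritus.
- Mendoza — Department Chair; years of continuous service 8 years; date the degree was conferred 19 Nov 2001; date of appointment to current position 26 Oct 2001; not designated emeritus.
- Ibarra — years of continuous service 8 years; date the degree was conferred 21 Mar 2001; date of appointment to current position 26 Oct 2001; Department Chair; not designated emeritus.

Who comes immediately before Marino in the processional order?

Vance

By current position: Okonkwo, Beaumont and Bianchi (President); then Ibarra and Mendoza (Department Chair); then Sorensen, Petrov, Lindqvist, Vance and Marino (Professor).
Okonkwo, Beaumont and Bianchi are each not designated emeritus, so the next rule applies.
Among Okonkwo, Beaumont and Bianchi, by years of continuous service (higher first): Okonkwo and Beaumont (37 years) before Bianchi (7 years).
Okonkwo and Beaumont both have date of appointment to current position 24 Jan 2009, so the next rule applies.
Among Okonkwo and Beaumont, by date the degree was conferred (earlier first): Okonkwo (15 Aug 2004) before Beaumont (11 Dec 2004).
Ibarra and Mendoza are each not designated emeritus, so the next rule applies.
Ibarra and Mendoza both have years of continuous service 8 years, so the next rule applies.
Ibarra and Mendoza both have date of appointment to current position 26 Oct 2001, so the next rule applies.
Among Ibarra and Mendoza, by date the degree was conferred (earlier first): Ibarra (21 Mar 2001) before Mendoza (19 Nov 2001).
Sorensen, Petrov, Lindqvist, Vance and Marino are each designated emeritus, so the next rule applies.
Among Sorensen, Petrov, Lindqvist, Vance and Marino, by years of continuous service (higher first): Sorensen (8 years) before Petrov (5 years) before Lindqvist, Vance and Marino (4 years).
Among Lindqvist, Vance and Marino, by date of appointment to current position (earlier first): Lindqvist (2 Jan 2001) before Vance and Marino (7 May 2003).
Among Vance and Marino, by date the degree was conferred (earlier first): Vance (8 Mar 1992) before Marino (5 Sep 1992).
Order: Okonkwo, Beaumont, Bianchi, Ibarra, Mendoza, Sorensen, Petrov, Lindqvist, Vance, Marino.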